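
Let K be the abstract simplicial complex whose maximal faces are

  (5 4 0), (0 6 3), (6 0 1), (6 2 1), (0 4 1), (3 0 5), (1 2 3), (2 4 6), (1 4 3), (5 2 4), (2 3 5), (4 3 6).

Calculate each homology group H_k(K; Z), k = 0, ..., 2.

Take the total order 0 < 1 < 2 < 3 < 4 < 5 < 6 on the vertex set. Then K (dimension 2) consists of the simplices:

  0-simplices (7): [0], [1], [2], [3], [4], [5], [6]
  1-simplices (18): [0,1], [0,3], [0,4], [0,5], [0,6], [1,2], [1,3], [1,4], [1,6], [2,3], [2,4], [2,5], [2,6], [3,4], [3,5], [3,6], [4,5], [4,6]
  2-simplices (12): [0,1,4], [0,1,6], [0,3,5], [0,3,6], [0,4,5], [1,2,3], [1,2,6], [1,3,4], [2,3,5], [2,4,5], [2,4,6], [3,4,6]

Hence C_0 ≅ Z^7, C_1 ≅ Z^18, C_2 ≅ Z^12.

∂_1: C_1 → C_0 sends each edge [p,q] (with p < q) to q − p. For instance
  ∂[0,3] = [3] − [0].
This gives a 7×18 integer matrix of rank 6; reducing to Smith normal form yields diagonal entries (1,1,1,1,1,1).

Boundary ∂_2: C_2 → C_1 sends each 2-simplex [p,q,r] to [q,r] − [p,r] + [p,q]. For instance
  ∂[2,4,5] = [4,5] − [2,5] + [2,4],
  ∂[2,3,5] = [3,5] − [2,5] + [2,3].
This gives a 18×12 integer matrix of rank 12; reducing to Smith normal form yields diagonal entries (1,1,1,1,1,1,1,1,1,1,1,2).

Now H_k = ker ∂_k / im ∂_{k+1}, so:

  H_0: rank C_0 − rank ∂_1 = 7 − 6 = 1, and the invariant factors of ∂_1 are all 1, so H_0 ≅ Z.
  H_1: rank ker ∂_1 − rank ∂_2 = (18 − 6) − 12 = 0, and ∂_2 has invariant factor 2 > 1, so H_1 ≅ Z/2.
  H_2: rank ker ∂_2 − rank ∂_3 = (12 − 12) − 0 = 0, and there is no ∂_3, so H_2 ≅ 0.

H_0 ≅ Z,  H_1 ≅ Z/2,  H_2 = 0.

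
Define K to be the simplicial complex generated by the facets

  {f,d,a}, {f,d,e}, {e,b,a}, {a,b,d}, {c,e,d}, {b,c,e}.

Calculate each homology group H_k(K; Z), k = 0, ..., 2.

Take the total order a < b < c < d < e < f on the vertex set. Then K (dimension 2) consists of the simplices:

  0-simplices (6): a, b, c, d, e, f
  1-simplices (12): ab, ad, ae, af, bc, bd, be, cd, ce, de, df, ef
  2-simplices (6): abd, abe, adf, bce, cde, def

so the chain groups are C_0 ≅ Z^6, C_1 ≅ Z^12, C_2 ≅ Z^6.

Boundary ∂_1: C_1 → C_0 sends each edge [p,q] (with p < q) to q − p.
This gives a 6×12 integer matrix of rank 5; reducing to Smith normal form yields diagonal entries (1,1,1,1,1).

The boundary map ∂_2: C_2 → C_1 maps a triangle to the signed sum of its edges. For instance
  ∂abd = bd − ad + ab,
  ∂adf = df − af + ad.
This gives a 12×6 integer matrix of rank 6; reducing to Smith normal form yields diagonal entries (1,1,1,1,1,1).

Reading off H_k = ker ∂_k / im ∂_{k+1}:

  H_0: rank C_0 − rank ∂_1 = 6 − 5 = 1, and the invariant factors of ∂_1 are all 1, so H_0 = Z.
  H_1: rank ker ∂_1 − rank ∂_2 = (12 − 5) − 6 = 1, and the invariant factors of ∂_2 are all 1, so H_1 = Z.
  H_2: rank ker ∂_2 − rank ∂_3 = (6 − 6) − 0 = 0, and there is no ∂_3, so H_2 = 0.

H_0 ≅ Z,  H_1 ≅ Z,  H_2 = 0.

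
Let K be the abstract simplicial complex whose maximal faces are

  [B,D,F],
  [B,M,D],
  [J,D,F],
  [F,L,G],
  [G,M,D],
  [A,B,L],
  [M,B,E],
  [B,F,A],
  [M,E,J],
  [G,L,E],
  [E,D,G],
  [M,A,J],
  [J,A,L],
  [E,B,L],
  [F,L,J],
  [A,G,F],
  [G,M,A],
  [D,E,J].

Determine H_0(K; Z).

H_0 = Z.

K has 9 vertices, 27 edges, 18 triangles.
rank ∂_0 = 0, rank ∂_1 = 8 ⇒ b_0 = 9 − 0 − 8 = 1; all invariant factors of ∂_1 are 1 so no torsion. So H_0 ≅ Z.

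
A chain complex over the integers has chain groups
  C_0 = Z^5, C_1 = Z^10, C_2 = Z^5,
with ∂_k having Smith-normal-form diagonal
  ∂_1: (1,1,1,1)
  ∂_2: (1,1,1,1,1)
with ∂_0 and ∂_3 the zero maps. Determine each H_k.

H_0 = Z,  H_1 = Z,  H_2 = 0.

H_0: b_0 = 5 − 0 − 4 = 1; torsion from ∂_1 factors > 1: none. So H_0 = Z.
H_1: b_1 = 10 − 4 − 5 = 1; torsion from ∂_2 factors > 1: none. So H_1 = Z.
H_2: b_2 = 5 − 5 − 0 = 0; torsion from ∂_3 factors > 1: none. So H_2 = 0.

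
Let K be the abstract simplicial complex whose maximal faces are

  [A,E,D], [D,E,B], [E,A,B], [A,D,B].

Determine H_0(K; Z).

Order the vertices as A < B < D < E. Listing each simplex with vertices in this order, K has dimension 2 with simplices:

  0-simplices (4): A, B, D, E
  1-simplices (6): AB, AD, AE, BD, BE, DE
  2-simplices (4): ABD, ABE, ADE, BDE

giving chain groups C_0 ≅ Z^4, C_1 ≅ Z^6, C_2 ≅ Z^4.

∂_1: C_1 → C_0 is given by ∂[p,q] = [q] − [p]. For instance
  ∂BE = E − B.
The resulting 4×6 matrix has rank 3, and its Smith normal form has invariant factors (1,1,1).

Boundary ∂_2: C_2 → C_1 maps a triangle to the signed sum of its edges. For instance
  ∂BDE = DE − BE + BD,
  ∂ADE = DE − AE + AD.
As a 6×4 matrix over Z this has rank 3, with invariant factors (1,1,1).

Reading off H_k = ker ∂_k / im ∂_{k+1}:

  H_0: rank C_0 − rank ∂_1 = 4 − 3 = 1, and the invariant factors of ∂_1 are all 1, so H_0 = Z.

H_0 ≅ Z.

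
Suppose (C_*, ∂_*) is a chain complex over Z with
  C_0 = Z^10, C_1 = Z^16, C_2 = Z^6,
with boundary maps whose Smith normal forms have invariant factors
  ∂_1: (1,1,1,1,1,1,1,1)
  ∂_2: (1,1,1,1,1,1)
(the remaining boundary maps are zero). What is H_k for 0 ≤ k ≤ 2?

H_0 = Z^2,  H_1 = Z^2,  H_2 = 0.

H_0: b_0 = 10 − 0 − 8 = 2; torsion from ∂_1 factors > 1: none. So H_0 = Z^2.
H_1: b_1 = 16 − 8 − 6 = 2; torsion from ∂_2 factors > 1: none. So H_1 = Z^2.
H_2: b_2 = 6 − 6 − 0 = 0; torsion from ∂_3 factors > 1: none. So H_2 = 0.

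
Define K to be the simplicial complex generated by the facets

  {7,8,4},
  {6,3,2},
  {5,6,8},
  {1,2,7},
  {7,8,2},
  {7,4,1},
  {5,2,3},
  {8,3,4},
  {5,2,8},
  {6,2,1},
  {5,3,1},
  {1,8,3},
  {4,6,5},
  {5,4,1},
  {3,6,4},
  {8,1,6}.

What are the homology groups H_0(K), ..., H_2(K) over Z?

H_0 = Z,  H_1 = Z^2,  H_2 = Z.

Take the total order 1 < 2 < 3 < 4 < 5 < 6 < 7 < 8 on the vertex set. Then K (dimension 2) consists of the simplices:

  0-simplices (8): [1], [2], [3], [4], [5], [6], [7], [8]
  1-simplices (24): (24 of them)
  2-simplices (16): [1,2,6], [1,2,7], [1,3,5], [1,3,8], [1,4,5], [1,4,7], [1,6,8], [2,3,5], [2,3,6], [2,5,8], [2,7,8], [3,4,6], [3,4,8], [4,5,6], [4,7,8], [5,6,8]

giving chain groups C_0 ≅ Z^8, C_1 ≅ Z^24, C_2 ≅ Z^16.

The boundary map ∂_1: C_1 → C_0 maps an edge to its endpoints' difference, ∂[p,q] = q − p. For instance
  ∂[1,6] = [6] − [1].
As a 8×24 matrix over Z this has rank 7, with invariant factors (1,1,1,1,1,1,1).

Boundary ∂_2: C_2 → C_1 maps a triangle to the signed sum of its edges. For instance
  ∂[4,7,8] = [7,8] − [4,8] + [4,7],
  ∂[1,2,7] = [2,7] − [1,7] + [1,2].
The resulting 24×16 matrix has rank 15, and its Smith normal form has invariant factors (1,1,1,1,1,1,1,1,1,1,1,1,1,1,1).

Now H_k = ker ∂_k / im ∂_{k+1}, so:

  H_0: rank C_0 − rank ∂_1 = 8 − 7 = 1, and the invariant factors of ∂_1 are all 1, so H_0 ≅ Z.
  H_1: rank ker ∂_1 − rank ∂_2 = (24 − 7) − 15 = 2, and the invariant factors of ∂_2 are all 1, so H_1 ≅ Z^2.
  H_2: rank ker ∂_2 − rank ∂_3 = (16 − 15) − 0 = 1, and there is no ∂_3, so H_2 ≅ Z.

(K is a triangulation of the torus T^2.)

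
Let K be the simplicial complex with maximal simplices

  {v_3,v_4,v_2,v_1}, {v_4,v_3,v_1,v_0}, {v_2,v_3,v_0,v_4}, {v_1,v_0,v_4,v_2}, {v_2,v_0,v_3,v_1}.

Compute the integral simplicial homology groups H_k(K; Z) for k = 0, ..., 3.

H_0 ≅ Z,  H_1 = 0,  H_2 = 0,  H_3 ≅ Z.

Order the vertices as v_0 < v_1 < v_2 < v_3 < v_4. Listing each simplex with vertices in this order, K has dimension 3 with simplices:

  0-simplices (5): [v_0], [v_1], [v_2], [v_3], [v_4]
  1-simplices (10): [v_0,v_1], [v_0,v_2], [v_0,v_3], [v_0,v_4], [v_1,v_2], [v_1,v_3], [v_1,v_4], [v_2,v_3], [v_2,v_4], [v_3,v_4]
  2-simplices (10): [v_0,v_1,v_2], [v_0,v_1,v_3], [v_0,v_1,v_4], [v_0,v_2,v_3], [v_0,v_2,v_4], [v_0,v_3,v_4], [v_1,v_2,v_3], [v_1,v_2,v_4], [v_1,v_3,v_4], [v_2,v_3,v_4]
  3-simplices (5): [v_0,v_1,v_2,v_3], [v_0,v_1,v_2,v_4], [v_0,v_1,v_3,v_4], [v_0,v_2,v_3,v_4], [v_1,v_2,v_3,v_4]

Hence C_0 ≅ Z^5, C_1 ≅ Z^10, C_2 ≅ Z^10, C_3 ≅ Z^5.

∂_1: C_1 → C_0 maps an edge to its endpoints' difference, ∂[p,q] = q − p. For instance
  ∂[v_1,v_3] = [v_3] − [v_1].
As a 5×10 matrix over Z this has rank 4, with invariant factors (1,1,1,1).

∂_2: C_2 → C_1 acts by ∂[p,q,r] = [q,r] − [p,r] + [p,q]. For instance
  ∂[v_0,v_2,v_3] = [v_2,v_3] − [v_0,v_3] + [v_0,v_2],
  ∂[v_0,v_3,v_4] = [v_3,v_4] − [v_0,v_4] + [v_0,v_3].
This gives a 10×10 integer matrix of rank 6; reducing to Smith normal form yields diagonal entries (1,1,1,1,1,1).

The boundary map ∂_3: C_3 → C_2 sends each 3-simplex σ to the alternating sum Σ_i (−1)^i (σ with its i-th vertex removed). For instance
  ∂[v_1,v_2,v_3,v_4] = [v_2,v_3,v_4] − [v_1,v_3,v_4] + [v_1,v_2,v_4] − [v_1,v_2,v_3],
  ∂[v_0,v_1,v_3,v_4] = [v_1,v_3,v_4] − [v_0,v_3,v_4] + [v_0,v_1,v_4] − [v_0,v_1,v_3].
The 10×5 boundary matrix has rank 4 and Smith normal form diag(1,1,1,1).

Now H_k = ker ∂_k / im ∂_{k+1}, so:

  H_0: rank C_0 − rank ∂_1 = 5 − 4 = 1, and the invariant factors of ∂_1 are all 1, so H_0 = Z.
  H_1: rank ker ∂_1 − rank ∂_2 = (10 − 4) − 6 = 0, and the invariant factors of ∂_2 are all 1, so H_1 = 0.
  H_2: rank ker ∂_2 − rank ∂_3 = (10 − 6) − 4 = 0, and the invariant factors of ∂_3 are all 1, so H_2 = 0.
  H_3: rank ker ∂_3 − rank ∂_4 = (5 − 4) − 0 = 1, and there is no ∂_4, so H_3 = Z.

As a check, the Euler characteristic is 5 − 10 + 10 − 5 = 0, which agrees with 1 − 0 + 0 − 1 = 0.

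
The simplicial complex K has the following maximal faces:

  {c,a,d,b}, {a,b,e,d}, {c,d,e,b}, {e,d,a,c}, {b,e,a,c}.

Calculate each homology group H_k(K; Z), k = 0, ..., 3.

H_0 = Z,  H_1 = 0,  H_2 = 0,  H_3 = Z.

K has 5 vertices, 10 edges, 10 triangles, 5 3-simplices.
rank ∂_0 = 0, rank ∂_1 = 4 ⇒ b_0 = 5 − 0 − 4 = 1; all invariant factors of ∂_1 are 1 so no torsion. So H_0 = Z.
rank ∂_1 = 4, rank ∂_2 = 6 ⇒ b_1 = 10 − 4 − 6 = 0; all invariant factors of ∂_2 are 1 so no torsion. So H_1 = 0.
rank ∂_2 = 6, rank ∂_3 = 4 ⇒ b_2 = 10 − 6 − 4 = 0; all invariant factors of ∂_3 are 1 so no torsion. So H_2 = 0.
rank ∂_3 = 4, rank ∂_4 = 0 ⇒ b_3 = 5 − 4 − 0 = 1. So H_3 = Z.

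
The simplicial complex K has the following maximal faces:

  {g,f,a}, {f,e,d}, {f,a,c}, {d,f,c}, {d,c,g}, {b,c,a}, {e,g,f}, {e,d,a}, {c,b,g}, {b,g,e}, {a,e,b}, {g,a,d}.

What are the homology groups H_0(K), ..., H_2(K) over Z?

H_0 = Z,  H_1 = Z/2Z,  H_2 = 0.

Order the vertices as a < b < c < d < e < f < g. Listing each simplex with vertices in this order, K has dimension 2 with simplices:

  0-simplices (7): a, b, c, d, e, f, g
  1-simplices (18): ab, ac, ad, ae, af, ag, bc, be, bg, cd, cf, cg, de, df, dg, ef, eg, fg
  2-simplices (12): abc, abe, acf, ade, adg, afg, bcg, beg, cdf, cdg, def, efg

so the chain groups are C_0 ≅ Z^7, C_1 ≅ Z^18, C_2 ≅ Z^12.

∂_1: C_1 → C_0 is given by ∂[p,q] = [q] − [p].
This gives a 7×18 integer matrix of rank 6; reducing to Smith normal form yields diagonal entries (1,1,1,1,1,1).

Boundary ∂_2: C_2 → C_1 acts by ∂[p,q,r] = [q,r] − [p,r] + [p,q]. For instance
  ∂beg = eg − bg + be,
  ∂efg = fg − eg + ef.
The resulting 18×12 matrix has rank 12, and its Smith normal form has invariant factors (1,1,1,1,1,1,1,1,1,1,1,2).

From H_k ≅ ker(∂_k) / im(∂_{k+1}) we obtain:

  H_0: rank C_0 − rank ∂_1 = 7 − 6 = 1, and the invariant factors of ∂_1 are all 1, so H_0 = Z.
  H_1: rank ker ∂_1 − rank ∂_2 = (18 − 6) − 12 = 0, and ∂_2 has invariant factor 2 > 1, so H_1 = Z/2Z.
  H_2: rank ker ∂_2 − rank ∂_3 = (12 − 12) − 0 = 0, and there is no ∂_3, so H_2 = 0.

(K is a triangulation of the real projective plane RP^2.)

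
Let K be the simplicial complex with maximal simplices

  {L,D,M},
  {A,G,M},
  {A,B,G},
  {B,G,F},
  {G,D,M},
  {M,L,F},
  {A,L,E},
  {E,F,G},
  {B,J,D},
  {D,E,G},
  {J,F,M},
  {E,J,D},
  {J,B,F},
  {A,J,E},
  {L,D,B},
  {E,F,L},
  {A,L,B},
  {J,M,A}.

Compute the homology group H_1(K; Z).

Take the total order A < B < D < E < F < G < J < L < M on the vertex set. Then K (dimension 2) consists of the simplices:

  0-simplices (9): A, B, D, E, F, G, J, L, M
  1-simplices (27): AB, AE, AG, AJ, AL, AM, BD, BF, BG, BJ, BL, DE, DG, DJ, DL, DM, EF, EG, EJ, EL, FG, FJ, FL, FM, GM, JM, LM
  2-simplices (18): ABG, ABL, AEJ, AEL, AGM, AJM, BDJ, BDL, BFG, BFJ, DEG, DEJ, DGM, DLM, EFG, EFL, FJM, FLM

giving chain groups C_0 ≅ Z^9, C_1 ≅ Z^27, C_2 ≅ Z^18.

Boundary ∂_1: C_1 → C_0 maps an edge to its endpoints' difference, ∂[p,q] = q − p. For instance
  ∂AE = E − A.
The 9×27 boundary matrix has rank 8 and Smith normal form diag(1,1,1,1,1,1,1,1).

Boundary ∂_2: C_2 → C_1 sends each 2-simplex [p,q,r] to [q,r] − [p,r] + [p,q]. For instance
  ∂BFG = FG − BG + BF,
  ∂ABL = BL − AL + AB.
The resulting 27×18 matrix has rank 17, and its Smith normal form has invariant factors (1,1,1,1,1,1,1,1,1,1,1,1,1,1,1,1,1).

Computing H_k = (kernel of ∂_k) / (image of ∂_{k+1}):

  H_1: rank ker ∂_1 − rank ∂_2 = (27 − 8) − 17 = 2, and the invariant factors of ∂_2 are all 1, so H_1 = Z^2.

H_1 ≅ Z^2.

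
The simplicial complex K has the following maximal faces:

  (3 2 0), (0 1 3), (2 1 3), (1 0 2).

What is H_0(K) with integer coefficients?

Fix the vertex order 0 < 1 < 2 < 3 and write every simplex with vertices in increasing order. Then dim K = 2 and the simplices of K are:

  0-simplices (4): [0], [1], [2], [3]
  1-simplices (6): [0,1], [0,2], [0,3], [1,2], [1,3], [2,3]
  2-simplices (4): [0,1,2], [0,1,3], [0,2,3], [1,2,3]

Hence C_0 ≅ Z^4, C_1 ≅ Z^6, C_2 ≅ Z^4.

The boundary map ∂_1: C_1 → C_0 sends each edge [p,q] (with p < q) to q − p. For instance
  ∂[0,3] = [3] − [0].
As a 4×6 matrix over Z this has rank 3, with invariant factors (1,1,1).

∂_2: C_2 → C_1 sends each 2-simplex [p,q,r] to [q,r] − [p,r] + [p,q]. For instance
  ∂[0,1,2] = [1,2] − [0,2] + [0,1],
  ∂[1,2,3] = [2,3] − [1,3] + [1,2].
As a 6×4 matrix over Z this has rank 3, with invariant factors (1,1,1).

From H_k ≅ ker(∂_k) / im(∂_{k+1}) we obtain:

  H_0: rank C_0 − rank ∂_1 = 4 − 3 = 1, and the invariant factors of ∂_1 are all 1, so H_0 ≅ Z.

H_0 ≅ Z.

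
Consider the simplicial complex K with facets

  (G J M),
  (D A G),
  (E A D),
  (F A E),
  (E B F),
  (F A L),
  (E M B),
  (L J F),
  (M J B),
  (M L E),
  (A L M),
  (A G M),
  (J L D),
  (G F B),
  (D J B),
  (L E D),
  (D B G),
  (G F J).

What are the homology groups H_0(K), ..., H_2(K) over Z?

H_0 = Z,  H_1 = Z ⊕ Z/2Z,  H_2 = 0.

We work with the vertex ordering A < B < D < E < F < G < J < L < M. The simplices of K, each written with vertices in increasing order, are:

  0-simplices (9): A, B, D, E, F, G, J, L, M
  1-simplices (27): AD, AE, AF, AG, AL, AM, BD, BE, BF, BG, BJ, BM, DE, DG, DJ, DL, EF, EL, EM, FG, FJ, FL, GJ, GM, JL, JM, LM
  2-simplices (18): ADE, ADG, AEF, AFL, AGM, ALM, BDG, BDJ, BEF, BEM, BFG, BJM, DEL, DJL, ELM, FGJ, FJL, GJM

Hence C_0 ≅ Z^9, C_1 ≅ Z^27, C_2 ≅ Z^18.

The boundary map ∂_1: C_1 → C_0 maps an edge to its endpoints' difference, ∂[p,q] = q − p. For instance
  ∂BE = E − B.
The resulting 9×27 matrix has rank 8, and its Smith normal form has invariant factors (1,1,1,1,1,1,1,1).

Boundary ∂_2: C_2 → C_1 sends each 2-simplex [p,q,r] to [q,r] − [p,r] + [p,q]. For instance
  ∂AEF = EF − AF + AE,
  ∂ALM = LM − AM + AL.
The resulting 27×18 matrix has rank 18, and its Smith normal form has invariant factors (1,1,1,1,1,1,1,1,1,1,1,1,1,1,1,1,1,2).

Reading off H_k = ker ∂_k / im ∂_{k+1}:

  H_0: rank C_0 − rank ∂_1 = 9 − 8 = 1, and the invariant factors of ∂_1 are all 1, so H_0 ≅ Z.
  H_1: rank ker ∂_1 − rank ∂_2 = (27 − 8) − 18 = 1, and ∂_2 has invariant factor 2 > 1, so H_1 ≅ Z ⊕ Z/2Z.
  H_2: rank ker ∂_2 − rank ∂_3 = (18 − 18) − 0 = 0, and there is no ∂_3, so H_2 ≅ 0.

(K is a triangulation of the Klein bottle.)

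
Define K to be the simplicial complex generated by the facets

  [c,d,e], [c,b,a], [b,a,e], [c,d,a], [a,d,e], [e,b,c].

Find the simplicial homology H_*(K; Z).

H_0 = Z,  H_1 = 0,  H_2 = Z.

K has 5 vertices, 9 edges, 6 triangles.
rank ∂_0 = 0, rank ∂_1 = 4 ⇒ b_0 = 5 − 0 − 4 = 1; all invariant factors of ∂_1 are 1 so no torsion. So H_0 = Z.
rank ∂_1 = 4, rank ∂_2 = 5 ⇒ b_1 = 9 − 4 − 5 = 0; all invariant factors of ∂_2 are 1 so no torsion. So H_1 = 0.
rank ∂_2 = 5, rank ∂_3 = 0 ⇒ b_2 = 6 − 5 − 0 = 1. So H_2 = Z.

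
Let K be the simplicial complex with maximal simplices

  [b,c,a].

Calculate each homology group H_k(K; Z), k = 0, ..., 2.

Order the vertices as a < b < c. Listing each simplex with vertices in this order, K has dimension 2 with simplices:

  0-simplices (3): a, b, c
  1-simplices (3): ab, ac, bc
  2-simplices (1): abc

so the chain groups are C_0 ≅ Z^3, C_1 ≅ Z^3, C_2 ≅ Z^1.

The boundary map ∂_1: C_1 → C_0 sends each edge [p,q] (with p < q) to q − p.
As a 3×3 matrix over Z this has rank 2, with invariant factors (1,1).

Boundary ∂_2: C_2 → C_1 maps a triangle to the signed sum of its edges. For instance
  ∂abc = bc − ac + ab.
This gives a 3×1 integer matrix of rank 1; reducing to Smith normal form yields diagonal entries (1).

From H_k ≅ ker(∂_k) / im(∂_{k+1}) we obtain:

  H_0: rank C_0 − rank ∂_1 = 3 − 2 = 1, and the invariant factors of ∂_1 are all 1, so H_0 ≅ Z.
  H_1: rank ker ∂_1 − rank ∂_2 = (3 − 2) − 1 = 0, and the invariant factors of ∂_2 are all 1, so H_1 ≅ 0.
  H_2: rank ker ∂_2 − rank ∂_3 = (1 − 1) − 0 = 0, and there is no ∂_3, so H_2 ≅ 0.

As a check, the Euler characteristic is 3 − 3 + 1 = 1, which agrees with 1 − 0 + 0 = 1.

H_0 = Z,  H_1 = 0,  H_2 = 0.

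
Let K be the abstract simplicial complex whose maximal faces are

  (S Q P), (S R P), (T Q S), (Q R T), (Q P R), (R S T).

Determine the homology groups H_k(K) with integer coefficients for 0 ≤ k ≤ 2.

H_0 ≅ Z,  H_1 = 0,  H_2 ≅ Z.

Fix the vertex order P < Q < R < S < T and write every simplex with vertices in increasing order. Then dim K = 2 and the simplices of K are:

  0-simplices (5): P, Q, R, S, T
  1-simplices (9): PQ, PR, PS, QR, QS, QT, RS, RT, ST
  2-simplices (6): PQR, PQS, PRS, QRT, QST, RST

giving chain groups C_0 ≅ Z^5, C_1 ≅ Z^9, C_2 ≅ Z^6.

The boundary map ∂_1: C_1 → C_0 sends each edge [p,q] (with p < q) to q − p.
The 5×9 boundary matrix has rank 4 and Smith normal form diag(1,1,1,1).

The boundary map ∂_2: C_2 → C_1 maps a triangle to the signed sum of its edges. For instance
  ∂RST = ST − RT + RS,
  ∂PQR = QR − PR + PQ.
As a 9×6 matrix over Z this has rank 5, with invariant factors (1,1,1,1,1).

Computing H_k = (kernel of ∂_k) / (image of ∂_{k+1}):

  H_0: rank C_0 − rank ∂_1 = 5 − 4 = 1, and the invariant factors of ∂_1 are all 1, so H_0 = Z.
  H_1: rank ker ∂_1 − rank ∂_2 = (9 − 4) − 5 = 0, and the invariant factors of ∂_2 are all 1, so H_1 = 0.
  H_2: rank ker ∂_2 − rank ∂_3 = (6 − 5) − 0 = 1, and there is no ∂_3, so H_2 = Z.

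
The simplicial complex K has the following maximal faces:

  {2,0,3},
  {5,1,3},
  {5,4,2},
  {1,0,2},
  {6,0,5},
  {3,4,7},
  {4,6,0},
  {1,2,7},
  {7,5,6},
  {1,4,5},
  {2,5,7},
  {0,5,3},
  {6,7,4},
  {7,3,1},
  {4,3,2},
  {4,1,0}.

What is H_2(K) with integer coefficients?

H_2 ≅ Z.

We work with the vertex ordering 0 < 1 < 2 < 3 < 4 < 5 < 6 < 7. The simplices of K, each written with vertices in increasing order, are:

  0-simplices (8): [0], [1], [2], [3], [4], [5], [6], [7]
  1-simplices (24): (24 of them)
  2-simplices (16): [0,1,2], [0,1,4], [0,2,3], [0,3,5], [0,4,6], [0,5,6], [1,2,7], [1,3,5], [1,3,7], [1,4,5], [2,3,4], [2,4,5], [2,5,7], [3,4,7], [4,6,7], [5,6,7]

so the chain groups are C_0 ≅ Z^8, C_1 ≅ Z^24, C_2 ≅ Z^16.

The boundary map ∂_1: C_1 → C_0 sends each edge [p,q] (with p < q) to q − p. For instance
  ∂[1,7] = [7] − [1].
The 8×24 boundary matrix has rank 7 and Smith normal form diag(1,1,1,1,1,1,1).

Boundary ∂_2: C_2 → C_1 sends each 2-simplex [p,q,r] to [q,r] − [p,r] + [p,q]. For instance
  ∂[2,4,5] = [4,5] − [2,5] + [2,4],
  ∂[2,5,7] = [5,7] − [2,7] + [2,5].
As a 24×16 matrix over Z this has rank 15, with invariant factors (1,1,1,1,1,1,1,1,1,1,1,1,1,1,1).

Now H_k = ker ∂_k / im ∂_{k+1}, so:

  H_2: rank ker ∂_2 − rank ∂_3 = (16 − 15) − 0 = 1, and there is no ∂_3, so H_2 ≅ Z.

(K is a triangulation of the torus T^2.)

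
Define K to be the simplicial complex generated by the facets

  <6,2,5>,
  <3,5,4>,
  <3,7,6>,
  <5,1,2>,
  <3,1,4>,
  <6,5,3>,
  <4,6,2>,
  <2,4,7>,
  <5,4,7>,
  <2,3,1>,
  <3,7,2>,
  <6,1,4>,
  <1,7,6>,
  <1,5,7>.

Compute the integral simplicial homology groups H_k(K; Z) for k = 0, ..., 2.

Order the vertices as 1 < 2 < 3 < 4 < 5 < 6 < 7. Listing each simplex with vertices in this order, K has dimension 2 with simplices:

  0-simplices (7): [1], [2], [3], [4], [5], [6], [7]
  1-simplices (21): [1,2], [1,3], [1,4], [1,5], [1,6], [1,7], [2,3], [2,4], [2,5], [2,6], [2,7], [3,4], [3,5], [3,6], [3,7], [4,5], [4,6], [4,7], [5,6], [5,7], [6,7]
  2-simplices (14): [1,2,3], [1,2,5], [1,3,4], [1,4,6], [1,5,7], [1,6,7], [2,3,7], [2,4,6], [2,4,7], [2,5,6], [3,4,5], [3,5,6], [3,6,7], [4,5,7]

giving chain groups C_0 ≅ Z^7, C_1 ≅ Z^21, C_2 ≅ Z^14.

Boundary ∂_1: C_1 → C_0 maps an edge to its endpoints' difference, ∂[p,q] = q − p.
As a 7×21 matrix over Z this has rank 6, with invariant factors (1,1,1,1,1,1).

Boundary ∂_2: C_2 → C_1 sends each 2-simplex [p,q,r] to [q,r] − [p,r] + [p,q]. For instance
  ∂[3,5,6] = [5,6] − [3,6] + [3,5],
  ∂[1,4,6] = [4,6] − [1,6] + [1,4].
As a 21×14 matrix over Z this has rank 13, with invariant factors (1,1,1,1,1,1,1,1,1,1,1,1,1).

Now H_k = ker ∂_k / im ∂_{k+1}, so:

  H_0: rank C_0 − rank ∂_1 = 7 − 6 = 1, and the invariant factors of ∂_1 are all 1, so H_0 = Z.
  H_1: rank ker ∂_1 − rank ∂_2 = (21 − 6) − 13 = 2, and the invariant factors of ∂_2 are all 1, so H_1 = Z^2.
  H_2: rank ker ∂_2 − rank ∂_3 = (14 − 13) − 0 = 1, and there is no ∂_3, so H_2 = Z.

H_0 = Z,  H_1 = Z^2,  H_2 = Z.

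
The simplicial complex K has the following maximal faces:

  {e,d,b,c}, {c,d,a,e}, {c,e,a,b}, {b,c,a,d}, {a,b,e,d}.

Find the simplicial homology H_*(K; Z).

H_0 ≅ Z,  H_1 = 0,  H_2 = 0,  H_3 ≅ Z.

Order the vertices as a < b < c < d < e. Listing each simplex with vertices in this order, K has dimension 3 with simplices:

  0-simplices (5): a, b, c, d, e
  1-simplices (10): ab, ac, ad, ae, bc, bd, be, cd, ce, de
  2-simplices (10): abc, abd, abe, acd, ace, ade, bcd, bce, bde, cde
  3-simplices (5): abcd, abce, abde, acde, bcde

giving chain groups C_0 ≅ Z^5, C_1 ≅ Z^10, C_2 ≅ Z^10, C_3 ≅ Z^5.

∂_1: C_1 → C_0 is given by ∂[p,q] = [q] − [p]. For instance
  ∂cd = d − c.
This gives a 5×10 integer matrix of rank 4; reducing to Smith normal form yields diagonal entries (1,1,1,1).

The boundary map ∂_2: C_2 → C_1 sends each 2-simplex [p,q,r] to [q,r] − [p,r] + [p,q]. For instance
  ∂bcd = cd − bd + bc,
  ∂abd = bd − ad + ab.
This gives a 10×10 integer matrix of rank 6; reducing to Smith normal form yields diagonal entries (1,1,1,1,1,1).

Boundary ∂_3: C_3 → C_2 sends each 3-simplex σ to the alternating sum Σ_i (−1)^i (σ with its i-th vertex removed). For instance
  ∂abce = bce − ace + abe − abc,
  ∂abcd = bcd − acd + abd − abc.
This gives a 10×5 integer matrix of rank 4; reducing to Smith normal form yields diagonal entries (1,1,1,1).

Reading off H_k = ker ∂_k / im ∂_{k+1}:

  H_0: rank C_0 − rank ∂_1 = 5 − 4 = 1, and the invariant factors of ∂_1 are all 1, so H_0 ≅ Z.
  H_1: rank ker ∂_1 − rank ∂_2 = (10 − 4) − 6 = 0, and the invariant factors of ∂_2 are all 1, so H_1 ≅ 0.
  H_2: rank ker ∂_2 − rank ∂_3 = (10 − 6) − 4 = 0, and the invariant factors of ∂_3 are all 1, so H_2 ≅ 0.
  H_3: rank ker ∂_3 − rank ∂_4 = (5 − 4) − 0 = 1, and there is no ∂_4, so H_3 ≅ Z.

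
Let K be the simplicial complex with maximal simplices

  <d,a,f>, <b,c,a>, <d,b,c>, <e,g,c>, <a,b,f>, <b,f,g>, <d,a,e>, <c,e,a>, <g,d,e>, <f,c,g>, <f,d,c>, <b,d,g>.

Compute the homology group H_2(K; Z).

H_2 = 0.

Take the total order a < b < c < d < e < f < g on the vertex set. Then K (dimension 2) consists of the simplices:

  0-simplices (7): a, b, c, d, e, f, g
  1-simplices (18): ab, ac, ad, ae, af, bc, bd, bf, bg, cd, ce, cf, cg, de, df, dg, eg, fg
  2-simplices (12): abc, abf, ace, ade, adf, bcd, bdg, bfg, cdf, ceg, cfg, deg

Hence C_0 ≅ Z^7, C_1 ≅ Z^18, C_2 ≅ Z^12.

The boundary map ∂_1: C_1 → C_0 is given by ∂[p,q] = [q] − [p].
This gives a 7×18 integer matrix of rank 6; reducing to Smith normal form yields diagonal entries (1,1,1,1,1,1).

The boundary map ∂_2: C_2 → C_1 acts by ∂[p,q,r] = [q,r] − [p,r] + [p,q]. For instance
  ∂bdg = dg − bg + bd,
  ∂cfg = fg − cg + cf.
The resulting 18×12 matrix has rank 12, and its Smith normal form has invariant factors (1,1,1,1,1,1,1,1,1,1,1,2).

From H_k ≅ ker(∂_k) / im(∂_{k+1}) we obtain:

  H_2: rank ker ∂_2 − rank ∂_3 = (12 − 12) − 0 = 0, and there is no ∂_3, so H_2 ≅ 0.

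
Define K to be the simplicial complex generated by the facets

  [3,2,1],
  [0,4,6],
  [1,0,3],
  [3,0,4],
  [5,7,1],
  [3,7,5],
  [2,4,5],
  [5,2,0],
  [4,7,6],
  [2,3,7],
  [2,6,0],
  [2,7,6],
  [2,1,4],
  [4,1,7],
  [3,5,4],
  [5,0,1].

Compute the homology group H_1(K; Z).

K has 8 vertices, 24 edges, 16 triangles.
rank ∂_1 = 7, rank ∂_2 = 15 ⇒ b_1 = 24 − 7 − 15 = 2; all invariant factors of ∂_2 are 1 so no torsion. So H_1 ≅ Z^2.

H_1 = Z^2.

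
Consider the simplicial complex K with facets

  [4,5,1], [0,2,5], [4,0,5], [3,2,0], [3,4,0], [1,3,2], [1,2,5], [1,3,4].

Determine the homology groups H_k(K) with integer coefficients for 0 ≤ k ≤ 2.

Fix the vertex order 0 < 1 < 2 < 3 < 4 < 5 and write every simplex with vertices in increasing order. Then dim K = 2 and the simplices of K are:

  0-simplices (6): [0], [1], [2], [3], [4], [5]
  1-simplices (12): [0,2], [0,3], [0,4], [0,5], [1,2], [1,3], [1,4], [1,5], [2,3], [2,5], [3,4], [4,5]
  2-simplices (8): [0,2,3], [0,2,5], [0,3,4], [0,4,5], [1,2,3], [1,2,5], [1,3,4], [1,4,5]

so the chain groups are C_0 ≅ Z^6, C_1 ≅ Z^12, C_2 ≅ Z^8.

Boundary ∂_1: C_1 → C_0 maps an edge to its endpoints' difference, ∂[p,q] = q − p.
As a 6×12 matrix over Z this has rank 5, with invariant factors (1,1,1,1,1).

The boundary map ∂_2: C_2 → C_1 acts by ∂[p,q,r] = [q,r] − [p,r] + [p,q]. For instance
  ∂[1,2,3] = [2,3] − [1,3] + [1,2],
  ∂[1,4,5] = [4,5] − [1,5] + [1,4].
The 12×8 boundary matrix has rank 7 and Smith normal form diag(1,1,1,1,1,1,1).

Computing H_k = (kernel of ∂_k) / (image of ∂_{k+1}):

  H_0: rank C_0 − rank ∂_1 = 6 − 5 = 1, and the invariant factors of ∂_1 are all 1, so H_0 ≅ Z.
  H_1: rank ker ∂_1 − rank ∂_2 = (12 − 5) − 7 = 0, and the invariant factors of ∂_2 are all 1, so H_1 ≅ 0.
  H_2: rank ker ∂_2 − rank ∂_3 = (8 − 7) − 0 = 1, and there is no ∂_3, so H_2 ≅ Z.

As a check, the Euler characteristic is 6 − 12 + 8 = 2, which agrees with 1 − 0 + 1 = 2.

H_0 ≅ Z,  H_1 = 0,  H_2 ≅ Z.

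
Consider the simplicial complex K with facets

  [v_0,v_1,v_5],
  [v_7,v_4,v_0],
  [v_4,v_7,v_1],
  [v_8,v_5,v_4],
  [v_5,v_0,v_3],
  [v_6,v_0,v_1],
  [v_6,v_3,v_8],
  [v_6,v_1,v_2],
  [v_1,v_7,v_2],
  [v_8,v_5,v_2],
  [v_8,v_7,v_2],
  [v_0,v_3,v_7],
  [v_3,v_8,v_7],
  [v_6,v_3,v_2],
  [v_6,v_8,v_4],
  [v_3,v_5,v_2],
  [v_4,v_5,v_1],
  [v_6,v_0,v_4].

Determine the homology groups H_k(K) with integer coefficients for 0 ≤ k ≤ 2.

Fix the vertex order v_0 < v_1 < v_2 < v_3 < v_4 < v_5 < v_6 < v_7 < v_8 and write every simplex with vertices in increasing order. Then dim K = 2 and the simplices of K are:

  0-simplices (9): [v_0], [v_1], [v_2], [v_3], [v_4], [v_5], [v_6], [v_7], [v_8]
  1-simplices (27): (27 of them)
  2-simplices (18): (18 of them)

giving chain groups C_0 ≅ Z^9, C_1 ≅ Z^27, C_2 ≅ Z^18.

Boundary ∂_1: C_1 → C_0 sends each edge [p,q] (with p < q) to q − p. For instance
  ∂[v_3,v_5] = [v_5] − [v_3].
The resulting 9×27 matrix has rank 8, and its Smith normal form has invariant factors (1,1,1,1,1,1,1,1).

The boundary map ∂_2: C_2 → C_1 maps a triangle to the signed sum of its edges. For instance
  ∂[v_4,v_5,v_8] = [v_5,v_8] − [v_4,v_8] + [v_4,v_5],
  ∂[v_1,v_2,v_7] = [v_2,v_7] − [v_1,v_7] + [v_1,v_2].
As a 27×18 matrix over Z this has rank 18, with invariant factors (1,1,1,1,1,1,1,1,1,1,1,1,1,1,1,1,1,2).

From H_k ≅ ker(∂_k) / im(∂_{k+1}) we obtain:

  H_0: rank C_0 − rank ∂_1 = 9 − 8 = 1, and the invariant factors of ∂_1 are all 1, so H_0 ≅ Z.
  H_1: rank ker ∂_1 − rank ∂_2 = (27 − 8) − 18 = 1, and ∂_2 has invariant factor 2 > 1, so H_1 ≅ Z ⊕ Z/2.
  H_2: rank ker ∂_2 − rank ∂_3 = (18 − 18) − 0 = 0, and there is no ∂_3, so H_2 ≅ 0.

(K is a triangulation of the Klein bottle.)

H_0 = Z,  H_1 = Z ⊕ Z/2,  H_2 = 0.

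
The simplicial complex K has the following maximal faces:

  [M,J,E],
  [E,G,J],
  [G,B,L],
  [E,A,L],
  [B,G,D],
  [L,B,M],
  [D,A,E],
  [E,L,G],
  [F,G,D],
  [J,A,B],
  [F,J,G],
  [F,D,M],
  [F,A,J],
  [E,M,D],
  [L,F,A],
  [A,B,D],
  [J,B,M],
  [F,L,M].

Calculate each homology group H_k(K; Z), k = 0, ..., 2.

We work with the vertex ordering A < B < D < E < F < G < J < L < M. The simplices of K, each written with vertices in increasing order, are:

  0-simplices (9): A, B, D, E, F, G, J, L, M
  1-simplices (27): AB, AD, AE, AF, AJ, AL, BD, BG, BJ, BL, BM, DE, DF, DG, DM, EG, EJ, EL, EM, FG, FJ, FL, FM, GJ, GL, JM, LM
  2-simplices (18): ABD, ABJ, ADE, AEL, AFJ, AFL, BDG, BGL, BJM, BLM, DEM, DFG, DFM, EGJ, EGL, EJM, FGJ, FLM

Hence C_0 ≅ Z^9, C_1 ≅ Z^27, C_2 ≅ Z^18.

The boundary map ∂_1: C_1 → C_0 maps an edge to its endpoints' difference, ∂[p,q] = q − p.
This gives a 9×27 integer matrix of rank 8; reducing to Smith normal form yields diagonal entries (1,1,1,1,1,1,1,1).

∂_2: C_2 → C_1 maps a triangle to the signed sum of its edges. For instance
  ∂DFM = FM − DM + DF,
  ∂BDG = DG − BG + BD.
The resulting 27×18 matrix has rank 17, and its Smith normal form has invariant factors (1,1,1,1,1,1,1,1,1,1,1,1,1,1,1,1,1).

Now H_k = ker ∂_k / im ∂_{k+1}, so:

  H_0: rank C_0 − rank ∂_1 = 9 − 8 = 1, and the invariant factors of ∂_1 are all 1, so H_0 ≅ Z.
  H_1: rank ker ∂_1 − rank ∂_2 = (27 − 8) − 17 = 2, and the invariant factors of ∂_2 are all 1, so H_1 ≅ Z^2.
  H_2: rank ker ∂_2 − rank ∂_3 = (18 − 17) − 0 = 1, and there is no ∂_3, so H_2 ≅ Z.

H_0 ≅ Z,  H_1 ≅ Z^2,  H_2 ≅ Z.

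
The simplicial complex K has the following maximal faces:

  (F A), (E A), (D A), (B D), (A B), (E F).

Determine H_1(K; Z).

Take the total order A < B < D < E < F on the vertex set. Then K (dimension 1) consists of the simplices:

  0-simplices (5): A, B, D, E, F
  1-simplices (6): AB, AD, AE, AF, BD, EF

giving chain groups C_0 ≅ Z^5, C_1 ≅ Z^6.

Boundary ∂_1: C_1 → C_0 sends each edge [p,q] (with p < q) to q − p. For instance
  ∂AF = F − A.
As a 5×6 matrix over Z this has rank 4, with invariant factors (1,1,1,1).

Now H_k = ker ∂_k / im ∂_{k+1}, so:

  H_1: rank ker ∂_1 − rank ∂_2 = (6 − 4) − 0 = 2, and there is no ∂_2, so H_1 ≅ Z^2.

H_1 ≅ Z^2.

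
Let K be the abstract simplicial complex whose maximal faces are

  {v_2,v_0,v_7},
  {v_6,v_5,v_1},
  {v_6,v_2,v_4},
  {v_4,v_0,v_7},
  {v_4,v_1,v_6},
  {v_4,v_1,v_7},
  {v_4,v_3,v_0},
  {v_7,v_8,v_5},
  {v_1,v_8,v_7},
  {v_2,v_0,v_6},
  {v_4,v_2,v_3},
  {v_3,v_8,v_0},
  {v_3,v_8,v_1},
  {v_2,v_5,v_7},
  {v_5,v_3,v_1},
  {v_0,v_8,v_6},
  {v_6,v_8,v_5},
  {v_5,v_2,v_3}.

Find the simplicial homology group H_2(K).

H_2 ≅ 0.

Fix the vertex order v_0 < v_1 < v_2 < v_3 < v_4 < v_5 < v_6 < v_7 < v_8 and write every simplex with vertices in increasing order. Then dim K = 2 and the simplices of K are:

  0-simplices (9): [v_0], [v_1], [v_2], [v_3], [v_4], [v_5], [v_6], [v_7], [v_8]
  1-simplices (27): (27 of them)
  2-simplices (18): (18 of them)

giving chain groups C_0 ≅ Z^9, C_1 ≅ Z^27, C_2 ≅ Z^18.

Boundary ∂_1: C_1 → C_0 is given by ∂[p,q] = [q] − [p]. For instance
  ∂[v_1,v_5] = [v_5] − [v_1].
The resulting 9×27 matrix has rank 8, and its Smith normal form has invariant factors (1,1,1,1,1,1,1,1).

∂_2: C_2 → C_1 acts by ∂[p,q,r] = [q,r] − [p,r] + [p,q]. For instance
  ∂[v_0,v_2,v_6] = [v_2,v_6] − [v_0,v_6] + [v_0,v_2],
  ∂[v_1,v_4,v_6] = [v_4,v_6] − [v_1,v_6] + [v_1,v_4].
This gives a 27×18 integer matrix of rank 18; reducing to Smith normal form yields diagonal entries (1,1,1,1,1,1,1,1,1,1,1,1,1,1,1,1,1,2).

Computing H_k = (kernel of ∂_k) / (image of ∂_{k+1}):

  H_2: rank ker ∂_2 − rank ∂_3 = (18 − 18) − 0 = 0, and there is no ∂_3, so H_2 = 0.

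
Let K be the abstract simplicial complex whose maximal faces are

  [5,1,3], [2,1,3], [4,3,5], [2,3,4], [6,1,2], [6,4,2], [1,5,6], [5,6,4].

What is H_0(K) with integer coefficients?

Fix the vertex order 1 < 2 < 3 < 4 < 5 < 6 and write every simplex with vertices in increasing order. Then dim K = 2 and the simplices of K are:

  0-simplices (6): [1], [2], [3], [4], [5], [6]
  1-simplices (12): [1,2], [1,3], [1,5], [1,6], [2,3], [2,4], [2,6], [3,4], [3,5], [4,5], [4,6], [5,6]
  2-simplices (8): [1,2,3], [1,2,6], [1,3,5], [1,5,6], [2,3,4], [2,4,6], [3,4,5], [4,5,6]

giving chain groups C_0 ≅ Z^6, C_1 ≅ Z^12, C_2 ≅ Z^8.

Boundary ∂_1: C_1 → C_0 maps an edge to its endpoints' difference, ∂[p,q] = q − p. For instance
  ∂[2,3] = [3] − [2].
The resulting 6×12 matrix has rank 5, and its Smith normal form has invariant factors (1,1,1,1,1).

Boundary ∂_2: C_2 → C_1 maps a triangle to the signed sum of its edges. For instance
  ∂[1,2,6] = [2,6] − [1,6] + [1,2],
  ∂[1,5,6] = [5,6] − [1,6] + [1,5].
This gives a 12×8 integer matrix of rank 7; reducing to Smith normal form yields diagonal entries (1,1,1,1,1,1,1).

From H_k ≅ ker(∂_k) / im(∂_{k+1}) we obtain:

  H_0: rank C_0 − rank ∂_1 = 6 − 5 = 1, and the invariant factors of ∂_1 are all 1, so H_0 ≅ Z.

H_0 = Z.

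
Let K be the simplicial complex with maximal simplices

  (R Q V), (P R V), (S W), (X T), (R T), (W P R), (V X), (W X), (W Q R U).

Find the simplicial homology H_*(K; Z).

Fix the vertex order P < Q < R < S < T < U < V < W < X and write every simplex with vertices in increasing order. Then dim K = 3 and the simplices of K are:

  0-simplices (9): P, Q, R, S, T, U, V, W, X
  1-simplices (16): PR, PV, PW, QR, QU, QV, QW, RT, RU, RV, RW, SW, TX, UW, VX, WX
  2-simplices (7): PRV, PRW, QRU, QRV, QRW, QUW, RUW
  3-simplices (1): QRUW

Hence C_0 ≅ Z^9, C_1 ≅ Z^16, C_2 ≅ Z^7, C_3 ≅ Z^1.

∂_1: C_1 → C_0 sends each edge [p,q] (with p < q) to q − p. For instance
  ∂SW = W − S.
This gives a 9×16 integer matrix of rank 8; reducing to Smith normal form yields diagonal entries (1,1,1,1,1,1,1,1).

The boundary map ∂_2: C_2 → C_1 maps a triangle to the signed sum of its edges. For instance
  ∂PRW = RW − PW + PR,
  ∂QRW = RW − QW + QR.
This gives a 16×7 integer matrix of rank 6; reducing to Smith normal form yields diagonal entries (1,1,1,1,1,1).

∂_3: C_3 → C_2 sends each 3-simplex σ to the alternating sum Σ_i (−1)^i (σ with its i-th vertex removed). For instance
  ∂QRUW = RUW − QUW + QRW − QRU.
This gives a 7×1 integer matrix of rank 1; reducing to Smith normal form yields diagonal entries (1).

Computing H_k = (kernel of ∂_k) / (image of ∂_{k+1}):

  H_0: rank C_0 − rank ∂_1 = 9 − 8 = 1, and the invariant factors of ∂_1 are all 1, so H_0 ≅ Z.
  H_1: rank ker ∂_1 − rank ∂_2 = (16 − 8) − 6 = 2, and the invariant factors of ∂_2 are all 1, so H_1 ≅ Z^2.
  H_2: rank ker ∂_2 − rank ∂_3 = (7 − 6) − 1 = 0, and the invariant factors of ∂_3 are all 1, so H_2 ≅ 0.
  H_3: rank ker ∂_3 − rank ∂_4 = (1 − 1) − 0 = 0, and there is no ∂_4, so H_3 ≅ 0.

H_0 = Z,  H_1 = Z^2,  H_2 = 0,  H_3 = 0.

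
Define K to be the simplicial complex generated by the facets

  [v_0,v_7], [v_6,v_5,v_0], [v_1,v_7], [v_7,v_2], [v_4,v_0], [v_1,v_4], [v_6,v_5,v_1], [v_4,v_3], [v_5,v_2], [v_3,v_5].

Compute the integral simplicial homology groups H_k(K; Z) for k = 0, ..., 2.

H_0 = Z,  H_1 = Z^4,  H_2 = 0.

Take the total order v_0 < v_1 < v_2 < v_3 < v_4 < v_5 < v_6 < v_7 on the vertex set. Then K (dimension 2) consists of the simplices:

  0-simplices (8): [v_0], [v_1], [v_2], [v_3], [v_4], [v_5], [v_6], [v_7]
  1-simplices (13): [v_0,v_4], [v_0,v_5], [v_0,v_6], [v_0,v_7], [v_1,v_4], [v_1,v_5], [v_1,v_6], [v_1,v_7], [v_2,v_5], [v_2,v_7], [v_3,v_4], [v_3,v_5], [v_5,v_6]
  2-simplices (2): [v_0,v_5,v_6], [v_1,v_5,v_6]

so the chain groups are C_0 ≅ Z^8, C_1 ≅ Z^13, C_2 ≅ Z^2.

The boundary map ∂_1: C_1 → C_0 is given by ∂[p,q] = [q] − [p]. For instance
  ∂[v_3,v_4] = [v_4] − [v_3].
This gives a 8×13 integer matrix of rank 7; reducing to Smith normal form yields diagonal entries (1,1,1,1,1,1,1).

∂_2: C_2 → C_1 sends each 2-simplex [p,q,r] to [q,r] − [p,r] + [p,q]. For instance
  ∂[v_0,v_5,v_6] = [v_5,v_6] − [v_0,v_6] + [v_0,v_5],
  ∂[v_1,v_5,v_6] = [v_5,v_6] − [v_1,v_6] + [v_1,v_5].
As a 13×2 matrix over Z this has rank 2, with invariant factors (1,1).

Now H_k = ker ∂_k / im ∂_{k+1}, so:

  H_0: rank C_0 − rank ∂_1 = 8 − 7 = 1, and the invariant factors of ∂_1 are all 1, so H_0 = Z.
  H_1: rank ker ∂_1 − rank ∂_2 = (13 − 7) − 2 = 4, and the invariant factors of ∂_2 are all 1, so H_1 = Z^4.
  H_2: rank ker ∂_2 − rank ∂_3 = (2 − 2) − 0 = 0, and there is no ∂_3, so H_2 = 0.

As a check, the Euler characteristic is 8 − 13 + 2 = -3, which agrees with 1 − 4 + 0 = -3.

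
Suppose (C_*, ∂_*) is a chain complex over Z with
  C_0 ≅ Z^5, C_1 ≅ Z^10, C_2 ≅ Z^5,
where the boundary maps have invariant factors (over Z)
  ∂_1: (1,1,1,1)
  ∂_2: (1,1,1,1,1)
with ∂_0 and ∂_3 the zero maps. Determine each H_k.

H_0: b_0 = 5 − 0 − 4 = 1; torsion from ∂_1 factors > 1: none. So H_0 = Z.
H_1: b_1 = 10 − 4 − 5 = 1; torsion from ∂_2 factors > 1: none. So H_1 = Z.
H_2: b_2 = 5 − 5 − 0 = 0; torsion from ∂_3 factors > 1: none. So H_2 = 0.

H_0 = Z,  H_1 = Z,  H_2 = 0.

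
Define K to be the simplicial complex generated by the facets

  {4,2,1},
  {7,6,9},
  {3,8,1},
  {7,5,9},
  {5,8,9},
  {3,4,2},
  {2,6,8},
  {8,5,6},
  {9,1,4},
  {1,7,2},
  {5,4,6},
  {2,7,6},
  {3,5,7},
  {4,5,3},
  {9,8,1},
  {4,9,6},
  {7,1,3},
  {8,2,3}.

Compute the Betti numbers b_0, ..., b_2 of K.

b_0 = 1, b_1 = 1, b_2 = 0.

Order the vertices as 1 < 2 < 3 < 4 < 5 < 6 < 7 < 8 < 9. Listing each simplex with vertices in this order, K has dimension 2 with simplices:

  0-simplices (9): [1], [2], [3], [4], [5], [6], [7], [8], [9]
  1-simplices (27): (27 of them)
  2-simplices (18): [1,2,4], [1,2,7], [1,3,7], [1,3,8], [1,4,9], [1,8,9], [2,3,4], [2,3,8], [2,6,7], [2,6,8], [3,4,5], [3,5,7], [4,5,6], [4,6,9], [5,6,8], [5,7,9], [5,8,9], [6,7,9]

so the chain groups are C_0 ≅ Z^9, C_1 ≅ Z^27, C_2 ≅ Z^18.

∂_1: C_1 → C_0 sends each edge [p,q] (with p < q) to q − p. For instance
  ∂[3,4] = [4] − [3].
The resulting 9×27 matrix has rank 8, and its Smith normal form has invariant factors (1,1,1,1,1,1,1,1).

∂_2: C_2 → C_1 sends each 2-simplex [p,q,r] to [q,r] − [p,r] + [p,q]. For instance
  ∂[6,7,9] = [7,9] − [6,9] + [6,7],
  ∂[1,8,9] = [8,9] − [1,9] + [1,8].
As a 27×18 matrix over Z this has rank 18, with invariant factors (1,1,1,1,1,1,1,1,1,1,1,1,1,1,1,1,1,2).

Computing H_k = (kernel of ∂_k) / (image of ∂_{k+1}):

  H_0: rank C_0 − rank ∂_1 = 9 − 8 = 1, and the invariant factors of ∂_1 are all 1, so H_0 = Z.
  H_1: rank ker ∂_1 − rank ∂_2 = (27 − 8) − 18 = 1, and ∂_2 has invariant factor 2 > 1, so H_1 = Z ⊕ Z/2.
  H_2: rank ker ∂_2 − rank ∂_3 = (18 − 18) − 0 = 0, and there is no ∂_3, so H_2 = 0.

(K is a triangulation of the Klein bottle.)

Hence the Betti numbers are b_0 = 1, b_1 = 1, b_2 = 0.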